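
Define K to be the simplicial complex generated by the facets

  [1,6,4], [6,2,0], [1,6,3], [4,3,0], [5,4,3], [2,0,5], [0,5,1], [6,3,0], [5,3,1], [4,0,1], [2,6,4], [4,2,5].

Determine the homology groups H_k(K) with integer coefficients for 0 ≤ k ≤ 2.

H_0 ≅ Z,  H_1 ≅ Z/2,  H_2 = 0.

Fix the vertex order 0 < 1 < 2 < 3 < 4 < 5 < 6 and write every simplex with vertices in increasing order. Then dim K = 2 and the simplices of K are:

  0-simplices (7): [0], [1], [2], [3], [4], [5], [6]
  1-simplices (18): [0,1], [0,2], [0,3], [0,4], [0,5], [0,6], [1,3], [1,4], [1,5], [1,6], [2,4], [2,5], [2,6], [3,4], [3,5], [3,6], [4,5], [4,6]
  2-simplices (12): [0,1,4], [0,1,5], [0,2,5], [0,2,6], [0,3,4], [0,3,6], [1,3,5], [1,3,6], [1,4,6], [2,4,5], [2,4,6], [3,4,5]

so the chain groups are C_0 ≅ Z^7, C_1 ≅ Z^18, C_2 ≅ Z^12.

Boundary ∂_1: C_1 → C_0 maps an edge to its endpoints' difference, ∂[p,q] = q − p.
As a 7×18 matrix over Z this has rank 6, with invariant factors (1,1,1,1,1,1).

The boundary map ∂_2: C_2 → C_1 sends each 2-simplex [p,q,r] to [q,r] − [p,r] + [p,q]. For instance
  ∂[2,4,6] = [4,6] − [2,6] + [2,4],
  ∂[0,2,5] = [2,5] − [0,5] + [0,2].
The 18×12 boundary matrix has rank 12 and Smith normal form diag(1,1,1,1,1,1,1,1,1,1,1,2).

Reading off H_k = ker ∂_k / im ∂_{k+1}:

  H_0: rank C_0 − rank ∂_1 = 7 − 6 = 1, and the invariant factors of ∂_1 are all 1, so H_0 = Z.
  H_1: rank ker ∂_1 − rank ∂_2 = (18 − 6) − 12 = 0, and ∂_2 has invariant factor 2 > 1, so H_1 = Z/2.
  H_2: rank ker ∂_2 − rank ∂_3 = (12 − 12) − 0 = 0, and there is no ∂_3, so H_2 = 0.

As a check, the Euler characteristic is 7 − 18 + 12 = 1, which agrees with 1 − 0 + 0 = 1.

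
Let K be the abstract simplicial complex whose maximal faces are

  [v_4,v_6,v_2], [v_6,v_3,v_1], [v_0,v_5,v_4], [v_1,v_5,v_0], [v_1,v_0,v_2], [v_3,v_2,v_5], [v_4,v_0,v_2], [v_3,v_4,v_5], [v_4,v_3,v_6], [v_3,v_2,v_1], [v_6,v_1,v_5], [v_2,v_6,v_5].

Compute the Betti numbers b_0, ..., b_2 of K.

b_0 = 1, b_1 = 0, b_2 = 0.

Order the vertices as v_0 < v_1 < v_2 < v_3 < v_4 < v_5 < v_6. Listing each simplex with vertices in this order, K has dimension 2 with simplices:

  0-simplices (7): [v_0], [v_1], [v_2], [v_3], [v_4], [v_5], [v_6]
  1-simplices (18): (18 of them)
  2-simplices (12): (12 of them)

giving chain groups C_0 ≅ Z^7, C_1 ≅ Z^18, C_2 ≅ Z^12.

The boundary map ∂_1: C_1 → C_0 maps an edge to its endpoints' difference, ∂[p,q] = q − p. For instance
  ∂[v_2,v_3] = [v_3] − [v_2].
The 7×18 boundary matrix has rank 6 and Smith normal form diag(1,1,1,1,1,1).

∂_2: C_2 → C_1 acts by ∂[p,q,r] = [q,r] − [p,r] + [p,q]. For instance
  ∂[v_3,v_4,v_6] = [v_4,v_6] − [v_3,v_6] + [v_3,v_4],
  ∂[v_0,v_1,v_5] = [v_1,v_5] − [v_0,v_5] + [v_0,v_1].
The resulting 18×12 matrix has rank 12, and its Smith normal form has invariant factors (1,1,1,1,1,1,1,1,1,1,1,2).

Computing H_k = (kernel of ∂_k) / (image of ∂_{k+1}):

  H_0: rank C_0 − rank ∂_1 = 7 − 6 = 1, and the invariant factors of ∂_1 are all 1, so H_0 = Z.
  H_1: rank ker ∂_1 − rank ∂_2 = (18 − 6) − 12 = 0, and ∂_2 has invariant factor 2 > 1, so H_1 = Z_2.
  H_2: rank ker ∂_2 − rank ∂_3 = (12 − 12) − 0 = 0, and there is no ∂_3, so H_2 = 0.

(K is a triangulation of the real projective plane RP^2.)

Hence the Betti numbers are b_0 = 1, b_1 = 0, b_2 = 0.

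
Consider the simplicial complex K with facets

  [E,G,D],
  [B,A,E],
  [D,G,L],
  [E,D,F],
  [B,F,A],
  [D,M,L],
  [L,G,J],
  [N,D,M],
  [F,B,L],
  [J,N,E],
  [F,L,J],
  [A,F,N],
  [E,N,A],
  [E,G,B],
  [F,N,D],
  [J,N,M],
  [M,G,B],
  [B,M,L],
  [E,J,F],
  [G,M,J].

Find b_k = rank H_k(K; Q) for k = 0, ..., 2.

b_0 = 1, b_1 = 1, b_2 = 0.

K has 10 vertices, 30 edges, 20 triangles.
rank ∂_0 = 0, rank ∂_1 = 9 ⇒ b_0 = 10 − 0 − 9 = 1; all invariant factors of ∂_1 are 1 so no torsion. So H_0 ≅ Z.
rank ∂_1 = 9, rank ∂_2 = 20 ⇒ b_1 = 30 − 9 − 20 = 1; ∂_2 has invariant factor(s) [2] giving torsion. So H_1 ≅ Z ⊕ Z/2.
rank ∂_2 = 20, rank ∂_3 = 0 ⇒ b_2 = 20 − 20 − 0 = 0. So H_2 ≅ 0.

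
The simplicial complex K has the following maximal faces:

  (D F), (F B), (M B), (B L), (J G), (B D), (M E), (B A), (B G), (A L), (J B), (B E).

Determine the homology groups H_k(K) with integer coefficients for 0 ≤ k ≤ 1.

H_0 ≅ Z,  H_1 ≅ Z^4.

Order the vertices as A < B < D < E < F < G < J < L < M. Listing each simplex with vertices in this order, K has dimension 1 with simplices:

  0-simplices (9): A, B, D, E, F, G, J, L, M
  1-simplices (12): AB, AL, BD, BE, BF, BG, BJ, BL, BM, DF, EM, GJ

so the chain groups are C_0 ≅ Z^9, C_1 ≅ Z^12.

∂_1: C_1 → C_0 is given by ∂[p,q] = [q] − [p]. For instance
  ∂BF = F − B.
As a 9×12 matrix over Z this has rank 8, with invariant factors (1,1,1,1,1,1,1,1).

Reading off H_k = ker ∂_k / im ∂_{k+1}:

  H_0: rank C_0 − rank ∂_1 = 9 − 8 = 1, and the invariant factors of ∂_1 are all 1, so H_0 ≅ Z.
  H_1: rank ker ∂_1 − rank ∂_2 = (12 − 8) − 0 = 4, and there is no ∂_2, so H_1 ≅ Z^4.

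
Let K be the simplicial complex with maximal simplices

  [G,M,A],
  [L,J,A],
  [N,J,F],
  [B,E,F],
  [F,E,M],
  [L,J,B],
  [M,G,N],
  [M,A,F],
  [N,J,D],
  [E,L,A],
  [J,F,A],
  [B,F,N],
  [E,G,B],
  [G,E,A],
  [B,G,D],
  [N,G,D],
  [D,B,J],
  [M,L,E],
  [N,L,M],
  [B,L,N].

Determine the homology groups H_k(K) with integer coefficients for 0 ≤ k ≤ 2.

Fix the vertex order A < B < D < E < F < G < J < L < M < N and write every simplex with vertices in increasing order. Then dim K = 2 and the simplices of K are:

  0-simplices (10): A, B, D, E, F, G, J, L, M, N
  1-simplices (30): AE, AF, AG, AJ, AL, AM, BD, BE, BF, BG, BJ, BL, BN, DG, DJ, DN, EF, EG, EL, EM, FJ, FM, FN, GM, GN, JL, JN, LM, LN, MN
  2-simplices (20): AEG, AEL, AFJ, AFM, AGM, AJL, BDG, BDJ, BEF, BEG, BFN, BJL, BLN, DGN, DJN, EFM, ELM, FJN, GMN, LMN

giving chain groups C_0 ≅ Z^10, C_1 ≅ Z^30, C_2 ≅ Z^20.

Boundary ∂_1: C_1 → C_0 is given by ∂[p,q] = [q] − [p]. For instance
  ∂FJ = J − F.
The resulting 10×30 matrix has rank 9, and its Smith normal form has invariant factors (1,1,1,1,1,1,1,1,1).

The boundary map ∂_2: C_2 → C_1 sends each 2-simplex [p,q,r] to [q,r] − [p,r] + [p,q]. For instance
  ∂BEF = EF − BF + BE,
  ∂BFN = FN − BN + BF.
As a 30×20 matrix over Z this has rank 20, with invariant factors (1,1,1,1,1,1,1,1,1,1,1,1,1,1,1,1,1,1,1,2).

Now H_k = ker ∂_k / im ∂_{k+1}, so:

  H_0: rank C_0 − rank ∂_1 = 10 − 9 = 1, and the invariant factors of ∂_1 are all 1, so H_0 = Z.
  H_1: rank ker ∂_1 − rank ∂_2 = (30 − 9) − 20 = 1, and ∂_2 has invariant factor 2 > 1, so H_1 = Z ⊕ Z_2.
  H_2: rank ker ∂_2 − rank ∂_3 = (20 − 20) − 0 = 0, and there is no ∂_3, so H_2 = 0.

As a check, the Euler characteristic is 10 − 30 + 20 = 0, which agrees with 1 − 1 + 0 = 0.

H_0 = Z,  H_1 = Z ⊕ Z_2,  H_2 = 0.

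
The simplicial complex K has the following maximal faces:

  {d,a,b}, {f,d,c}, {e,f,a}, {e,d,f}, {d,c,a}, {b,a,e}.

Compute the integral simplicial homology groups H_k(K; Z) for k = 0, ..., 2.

H_0 ≅ Z,  H_1 ≅ Z,  H_2 = 0.

Order the vertices as a < b < c < d < e < f. Listing each simplex with vertices in this order, K has dimension 2 with simplices:

  0-simplices (6): a, b, c, d, e, f
  1-simplices (12): ab, ac, ad, ae, af, bd, be, cd, cf, de, df, ef
  2-simplices (6): abd, abe, acd, aef, cdf, def

Hence C_0 ≅ Z^6, C_1 ≅ Z^12, C_2 ≅ Z^6.

Boundary ∂_1: C_1 → C_0 sends each edge [p,q] (with p < q) to q − p. For instance
  ∂af = f − a.
The resulting 6×12 matrix has rank 5, and its Smith normal form has invariant factors (1,1,1,1,1).

∂_2: C_2 → C_1 sends each 2-simplex [p,q,r] to [q,r] − [p,r] + [p,q]. For instance
  ∂abe = be − ae + ab,
  ∂acd = cd − ad + ac.
As a 12×6 matrix over Z this has rank 6, with invariant factors (1,1,1,1,1,1).

Now H_k = ker ∂_k / im ∂_{k+1}, so:

  H_0: rank C_0 − rank ∂_1 = 6 − 5 = 1, and the invariant factors of ∂_1 are all 1, so H_0 = Z.
  H_1: rank ker ∂_1 − rank ∂_2 = (12 − 5) − 6 = 1, and the invariant factors of ∂_2 are all 1, so H_1 = Z.
  H_2: rank ker ∂_2 − rank ∂_3 = (6 − 6) − 0 = 0, and there is no ∂_3, so H_2 = 0.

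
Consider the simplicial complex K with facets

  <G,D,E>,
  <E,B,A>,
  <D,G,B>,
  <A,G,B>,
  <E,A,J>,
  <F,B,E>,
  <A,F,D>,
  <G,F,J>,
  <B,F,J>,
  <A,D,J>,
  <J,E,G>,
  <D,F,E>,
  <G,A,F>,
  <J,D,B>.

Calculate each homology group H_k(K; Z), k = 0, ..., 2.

H_0 ≅ Z,  H_1 ≅ Z^2,  H_2 ≅ Z.

Take the total order A < B < D < E < F < G < J on the vertex set. Then K (dimension 2) consists of the simplices:

  0-simplices (7): A, B, D, E, F, G, J
  1-simplices (21): AB, AD, AE, AF, AG, AJ, BD, BE, BF, BG, BJ, DE, DF, DG, DJ, EF, EG, EJ, FG, FJ, GJ
  2-simplices (14): ABE, ABG, ADF, ADJ, AEJ, AFG, BDG, BDJ, BEF, BFJ, DEF, DEG, EGJ, FGJ

Hence C_0 ≅ Z^7, C_1 ≅ Z^21, C_2 ≅ Z^14.

Boundary ∂_1: C_1 → C_0 maps an edge to its endpoints' difference, ∂[p,q] = q − p.
The 7×21 boundary matrix has rank 6 and Smith normal form diag(1,1,1,1,1,1).

Boundary ∂_2: C_2 → C_1 sends each 2-simplex [p,q,r] to [q,r] − [p,r] + [p,q]. For instance
  ∂DEG = EG − DG + DE,
  ∂ADF = DF − AF + AD.
As a 21×14 matrix over Z this has rank 13, with invariant factors (1,1,1,1,1,1,1,1,1,1,1,1,1).

Now H_k = ker ∂_k / im ∂_{k+1}, so:

  H_0: rank C_0 − rank ∂_1 = 7 − 6 = 1, and the invariant factors of ∂_1 are all 1, so H_0 ≅ Z.
  H_1: rank ker ∂_1 − rank ∂_2 = (21 − 6) − 13 = 2, and the invariant factors of ∂_2 are all 1, so H_1 ≅ Z^2.
  H_2: rank ker ∂_2 − rank ∂_3 = (14 − 13) − 0 = 1, and there is no ∂_3, so H_2 ≅ Z.

(K is a triangulation of the torus T^2.)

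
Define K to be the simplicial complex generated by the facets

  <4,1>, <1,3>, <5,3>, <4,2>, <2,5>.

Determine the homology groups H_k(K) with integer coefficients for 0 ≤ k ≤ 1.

K has 5 vertices, 5 edges.
rank ∂_0 = 0, rank ∂_1 = 4 ⇒ b_0 = 5 − 0 − 4 = 1; all invariant factors of ∂_1 are 1 so no torsion. So H_0 = Z.
rank ∂_1 = 4, rank ∂_2 = 0 ⇒ b_1 = 5 − 4 − 0 = 1. So H_1 = Z.

H_0 ≅ Z,  H_1 ≅ Z.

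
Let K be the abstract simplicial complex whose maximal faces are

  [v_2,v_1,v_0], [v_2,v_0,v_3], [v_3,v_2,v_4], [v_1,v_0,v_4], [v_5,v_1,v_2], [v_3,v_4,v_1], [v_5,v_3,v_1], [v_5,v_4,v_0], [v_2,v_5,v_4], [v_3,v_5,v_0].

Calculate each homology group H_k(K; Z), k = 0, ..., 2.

H_0 ≅ Z,  H_1 ≅ Z/2,  H_2 = 0.

Order the vertices as v_0 < v_1 < v_2 < v_3 < v_4 < v_5. Listing each simplex with vertices in this order, K has dimension 2 with simplices:

  0-simplices (6): [v_0], [v_1], [v_2], [v_3], [v_4], [v_5]
  1-simplices (15): (15 of them)
  2-simplices (10): [v_0,v_1,v_2], [v_0,v_1,v_4], [v_0,v_2,v_3], [v_0,v_3,v_5], [v_0,v_4,v_5], [v_1,v_2,v_5], [v_1,v_3,v_4], [v_1,v_3,v_5], [v_2,v_3,v_4], [v_2,v_4,v_5]

Hence C_0 ≅ Z^6, C_1 ≅ Z^15, C_2 ≅ Z^10.

Boundary ∂_1: C_1 → C_0 sends each edge [p,q] (with p < q) to q − p. For instance
  ∂[v_3,v_4] = [v_4] − [v_3].
This gives a 6×15 integer matrix of rank 5; reducing to Smith normal form yields diagonal entries (1,1,1,1,1).

The boundary map ∂_2: C_2 → C_1 maps a triangle to the signed sum of its edges. For instance
  ∂[v_1,v_3,v_5] = [v_3,v_5] − [v_1,v_5] + [v_1,v_3],
  ∂[v_0,v_4,v_5] = [v_4,v_5] − [v_0,v_5] + [v_0,v_4].
This gives a 15×10 integer matrix of rank 10; reducing to Smith normal form yields diagonal entries (1,1,1,1,1,1,1,1,1,2).

Reading off H_k = ker ∂_k / im ∂_{k+1}:

  H_0: rank C_0 − rank ∂_1 = 6 − 5 = 1, and the invariant factors of ∂_1 are all 1, so H_0 ≅ Z.
  H_1: rank ker ∂_1 − rank ∂_2 = (15 − 5) − 10 = 0, and ∂_2 has invariant factor 2 > 1, so H_1 ≅ Z/2.
  H_2: rank ker ∂_2 − rank ∂_3 = (10 − 10) − 0 = 0, and there is no ∂_3, so H_2 ≅ 0.

(K is a triangulation of the real projective plane RP^2.)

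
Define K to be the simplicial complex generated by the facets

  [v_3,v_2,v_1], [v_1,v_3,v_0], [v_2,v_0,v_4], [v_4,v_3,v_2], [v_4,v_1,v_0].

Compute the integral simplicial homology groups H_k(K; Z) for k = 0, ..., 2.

We work with the vertex ordering v_0 < v_1 < v_2 < v_3 < v_4. The simplices of K, each written with vertices in increasing order, are:

  0-simplices (5): [v_0], [v_1], [v_2], [v_3], [v_4]
  1-simplices (10): [v_0,v_1], [v_0,v_2], [v_0,v_3], [v_0,v_4], [v_1,v_2], [v_1,v_3], [v_1,v_4], [v_2,v_3], [v_2,v_4], [v_3,v_4]
  2-simplices (5): [v_0,v_1,v_3], [v_0,v_1,v_4], [v_0,v_2,v_4], [v_1,v_2,v_3], [v_2,v_3,v_4]

Hence C_0 ≅ Z^5, C_1 ≅ Z^10, C_2 ≅ Z^5.

The boundary map ∂_1: C_1 → C_0 sends each edge [p,q] (with p < q) to q − p. For instance
  ∂[v_1,v_2] = [v_2] − [v_1].
The 5×10 boundary matrix has rank 4 and Smith normal form diag(1,1,1,1).

Boundary ∂_2: C_2 → C_1 acts by ∂[p,q,r] = [q,r] − [p,r] + [p,q]. For instance
  ∂[v_1,v_2,v_3] = [v_2,v_3] − [v_1,v_3] + [v_1,v_2],
  ∂[v_2,v_3,v_4] = [v_3,v_4] − [v_2,v_4] + [v_2,v_3].
This gives a 10×5 integer matrix of rank 5; reducing to Smith normal form yields diagonal entries (1,1,1,1,1).

Computing H_k = (kernel of ∂_k) / (image of ∂_{k+1}):

  H_0: rank C_0 − rank ∂_1 = 5 − 4 = 1, and the invariant factors of ∂_1 are all 1, so H_0 ≅ Z.
  H_1: rank ker ∂_1 − rank ∂_2 = (10 − 4) − 5 = 1, and the invariant factors of ∂_2 are all 1, so H_1 ≅ Z.
  H_2: rank ker ∂_2 − rank ∂_3 = (5 − 5) − 0 = 0, and there is no ∂_3, so H_2 ≅ 0.

(K is a triangulation of the Möbius band.)

H_0 = Z,  H_1 = Z,  H_2 = 0.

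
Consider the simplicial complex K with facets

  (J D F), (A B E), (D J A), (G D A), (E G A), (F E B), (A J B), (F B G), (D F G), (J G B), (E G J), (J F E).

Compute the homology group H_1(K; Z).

H_1 ≅ Z/2.

We work with the vertex ordering A < B < D < E < F < G < J. The simplices of K, each written with vertices in increasing order, are:

  0-simplices (7): A, B, D, E, F, G, J
  1-simplices (18): AB, AD, AE, AG, AJ, BE, BF, BG, BJ, DF, DG, DJ, EF, EG, EJ, FG, FJ, GJ
  2-simplices (12): ABE, ABJ, ADG, ADJ, AEG, BEF, BFG, BGJ, DFG, DFJ, EFJ, EGJ

so the chain groups are C_0 ≅ Z^7, C_1 ≅ Z^18, C_2 ≅ Z^12.

∂_1: C_1 → C_0 maps an edge to its endpoints' difference, ∂[p,q] = q − p. For instance
  ∂EF = F − E.
This gives a 7×18 integer matrix of rank 6; reducing to Smith normal form yields diagonal entries (1,1,1,1,1,1).

∂_2: C_2 → C_1 sends each 2-simplex [p,q,r] to [q,r] − [p,r] + [p,q]. For instance
  ∂AEG = EG − AG + AE,
  ∂EGJ = GJ − EJ + EG.
The resulting 18×12 matrix has rank 12, and its Smith normal form has invariant factors (1,1,1,1,1,1,1,1,1,1,1,2).

Reading off H_k = ker ∂_k / im ∂_{k+1}:

  H_1: rank ker ∂_1 − rank ∂_2 = (18 − 6) − 12 = 0, and ∂_2 has invariant factor 2 > 1, so H_1 = Z/2.

(K is a triangulation of the real projective plane RP^2.)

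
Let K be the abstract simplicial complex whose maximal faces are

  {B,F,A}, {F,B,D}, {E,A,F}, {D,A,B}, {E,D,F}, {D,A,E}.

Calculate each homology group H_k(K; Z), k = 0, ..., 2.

K has 5 vertices, 9 edges, 6 triangles.
rank ∂_0 = 0, rank ∂_1 = 4 ⇒ b_0 = 5 − 0 − 4 = 1; all invariant factors of ∂_1 are 1 so no torsion. So H_0 ≅ Z.
rank ∂_1 = 4, rank ∂_2 = 5 ⇒ b_1 = 9 − 4 − 5 = 0; all invariant factors of ∂_2 are 1 so no torsion. So H_1 ≅ 0.
rank ∂_2 = 5, rank ∂_3 = 0 ⇒ b_2 = 6 − 5 − 0 = 1. So H_2 ≅ Z.

H_0 = Z,  H_1 = 0,  H_2 = Z.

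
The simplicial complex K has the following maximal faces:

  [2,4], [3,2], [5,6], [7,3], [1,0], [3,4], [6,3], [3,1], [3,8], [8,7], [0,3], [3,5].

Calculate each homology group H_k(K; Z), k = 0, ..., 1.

We work with the vertex ordering 0 < 1 < 2 < 3 < 4 < 5 < 6 < 7 < 8. The simplices of K, each written with vertices in increasing order, are:

  0-simplices (9): [0], [1], [2], [3], [4], [5], [6], [7], [8]
  1-simplices (12): [0,1], [0,3], [1,3], [2,3], [2,4], [3,4], [3,5], [3,6], [3,7], [3,8], [5,6], [7,8]

giving chain groups C_0 ≅ Z^9, C_1 ≅ Z^12.

The boundary map ∂_1: C_1 → C_0 is given by ∂[p,q] = [q] − [p].
The 9×12 boundary matrix has rank 8 and Smith normal form diag(1,1,1,1,1,1,1,1).

Reading off H_k = ker ∂_k / im ∂_{k+1}:

  H_0: rank C_0 − rank ∂_1 = 9 − 8 = 1, and the invariant factors of ∂_1 are all 1, so H_0 = Z.
  H_1: rank ker ∂_1 − rank ∂_2 = (12 − 8) − 0 = 4, and there is no ∂_2, so H_1 = Z^4.

As a check, the Euler characteristic is 9 − 12 = -3, which agrees with 1 − 4 = -3.

H_0 = Z,  H_1 = Z^4.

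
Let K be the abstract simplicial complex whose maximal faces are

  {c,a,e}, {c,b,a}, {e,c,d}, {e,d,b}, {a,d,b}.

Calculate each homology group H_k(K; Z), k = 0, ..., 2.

H_0 ≅ Z,  H_1 ≅ Z,  H_2 = 0.

Fix the vertex order a < b < c < d < e and write every simplex with vertices in increasing order. Then dim K = 2 and the simplices of K are:

  0-simplices (5): a, b, c, d, e
  1-simplices (10): ab, ac, ad, ae, bc, bd, be, cd, ce, de
  2-simplices (5): abc, abd, ace, bde, cde

giving chain groups C_0 ≅ Z^5, C_1 ≅ Z^10, C_2 ≅ Z^5.

The boundary map ∂_1: C_1 → C_0 maps an edge to its endpoints' difference, ∂[p,q] = q − p. For instance
  ∂ce = e − c.
The 5×10 boundary matrix has rank 4 and Smith normal form diag(1,1,1,1).

∂_2: C_2 → C_1 sends each 2-simplex [p,q,r] to [q,r] − [p,r] + [p,q]. For instance
  ∂cde = de − ce + cd,
  ∂ace = ce − ae + ac.
This gives a 10×5 integer matrix of rank 5; reducing to Smith normal form yields diagonal entries (1,1,1,1,1).

Now H_k = ker ∂_k / im ∂_{k+1}, so:

  H_0: rank C_0 − rank ∂_1 = 5 − 4 = 1, and the invariant factors of ∂_1 are all 1, so H_0 = Z.
  H_1: rank ker ∂_1 − rank ∂_2 = (10 − 4) − 5 = 1, and the invariant factors of ∂_2 are all 1, so H_1 = Z.
  H_2: rank ker ∂_2 − rank ∂_3 = (5 − 5) − 0 = 0, and there is no ∂_3, so H_2 = 0.

As a check, the Euler characteristic is 5 − 10 + 5 = 0, which agrees with 1 − 1 + 0 = 0.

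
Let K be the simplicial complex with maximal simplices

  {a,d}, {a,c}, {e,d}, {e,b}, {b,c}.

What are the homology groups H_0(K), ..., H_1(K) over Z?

Order the vertices as a < b < c < d < e. Listing each simplex with vertices in this order, K has dimension 1 with simplices:

  0-simplices (5): a, b, c, d, e
  1-simplices (5): ac, ad, bc, be, de

Hence C_0 ≅ Z^5, C_1 ≅ Z^5.

The boundary map ∂_1: C_1 → C_0 maps an edge to its endpoints' difference, ∂[p,q] = q − p.
The 5×5 boundary matrix has rank 4 and Smith normal form diag(1,1,1,1).

From H_k ≅ ker(∂_k) / im(∂_{k+1}) we obtain:

  H_0: rank C_0 − rank ∂_1 = 5 − 4 = 1, and the invariant factors of ∂_1 are all 1, so H_0 = Z.
  H_1: rank ker ∂_1 − rank ∂_2 = (5 − 4) − 0 = 1, and there is no ∂_2, so H_1 = Z.

H_0 ≅ Z,  H_1 ≅ Z.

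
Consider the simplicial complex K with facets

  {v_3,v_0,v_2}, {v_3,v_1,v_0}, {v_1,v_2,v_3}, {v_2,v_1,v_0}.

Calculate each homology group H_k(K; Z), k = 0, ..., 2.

K has 4 vertices, 6 edges, 4 triangles.
rank ∂_0 = 0, rank ∂_1 = 3 ⇒ b_0 = 4 − 0 − 3 = 1; all invariant factors of ∂_1 are 1 so no torsion. So H_0 ≅ Z.
rank ∂_1 = 3, rank ∂_2 = 3 ⇒ b_1 = 6 − 3 − 3 = 0; all invariant factors of ∂_2 are 1 so no torsion. So H_1 ≅ 0.
rank ∂_2 = 3, rank ∂_3 = 0 ⇒ b_2 = 4 − 3 − 0 = 1. So H_2 ≅ Z.

H_0 = Z,  H_1 = 0,  H_2 = Z.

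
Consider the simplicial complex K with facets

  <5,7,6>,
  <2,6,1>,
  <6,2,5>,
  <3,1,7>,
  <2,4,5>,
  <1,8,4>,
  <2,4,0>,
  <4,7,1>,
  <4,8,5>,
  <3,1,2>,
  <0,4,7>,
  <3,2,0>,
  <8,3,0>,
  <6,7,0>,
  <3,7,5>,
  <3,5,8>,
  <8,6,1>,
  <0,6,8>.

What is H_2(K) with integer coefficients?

H_2 ≅ Z.

Order the vertices as 0 < 1 < 2 < 3 < 4 < 5 < 6 < 7 < 8. Listing each simplex with vertices in this order, K has dimension 2 with simplices:

  0-simplices (9): [0], [1], [2], [3], [4], [5], [6], [7], [8]
  1-simplices (27): (27 of them)
  2-simplices (18): [0,2,3], [0,2,4], [0,3,8], [0,4,7], [0,6,7], [0,6,8], [1,2,3], [1,2,6], [1,3,7], [1,4,7], [1,4,8], [1,6,8], [2,4,5], [2,5,6], [3,5,7], [3,5,8], [4,5,8], [5,6,7]

so the chain groups are C_0 ≅ Z^9, C_1 ≅ Z^27, C_2 ≅ Z^18.

The boundary map ∂_1: C_1 → C_0 sends each edge [p,q] (with p < q) to q − p. For instance
  ∂[6,7] = [7] − [6].
The resulting 9×27 matrix has rank 8, and its Smith normal form has invariant factors (1,1,1,1,1,1,1,1).

∂_2: C_2 → C_1 acts by ∂[p,q,r] = [q,r] − [p,r] + [p,q]. For instance
  ∂[3,5,7] = [5,7] − [3,7] + [3,5],
  ∂[2,4,5] = [4,5] − [2,5] + [2,4].
The resulting 27×18 matrix has rank 17, and its Smith normal form has invariant factors (1,1,1,1,1,1,1,1,1,1,1,1,1,1,1,1,1).

Reading off H_k = ker ∂_k / im ∂_{k+1}:

  H_2: rank ker ∂_2 − rank ∂_3 = (18 − 17) − 0 = 1, and there is no ∂_3, so H_2 ≅ Z.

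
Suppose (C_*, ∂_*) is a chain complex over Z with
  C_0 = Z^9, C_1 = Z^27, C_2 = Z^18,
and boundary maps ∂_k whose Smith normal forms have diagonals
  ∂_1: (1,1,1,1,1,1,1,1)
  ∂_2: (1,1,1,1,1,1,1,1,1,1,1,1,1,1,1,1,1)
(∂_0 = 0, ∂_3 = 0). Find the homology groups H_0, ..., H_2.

H_0: b_0 = 9 − 0 − 8 = 1; torsion from ∂_1 factors > 1: none. So H_0 = Z.
H_1: b_1 = 27 − 8 − 17 = 2; torsion from ∂_2 factors > 1: none. So H_1 = Z^2.
H_2: b_2 = 18 − 17 − 0 = 1; torsion from ∂_3 factors > 1: none. So H_2 = Z.

H_0 = Z,  H_1 = Z^2,  H_2 = Z.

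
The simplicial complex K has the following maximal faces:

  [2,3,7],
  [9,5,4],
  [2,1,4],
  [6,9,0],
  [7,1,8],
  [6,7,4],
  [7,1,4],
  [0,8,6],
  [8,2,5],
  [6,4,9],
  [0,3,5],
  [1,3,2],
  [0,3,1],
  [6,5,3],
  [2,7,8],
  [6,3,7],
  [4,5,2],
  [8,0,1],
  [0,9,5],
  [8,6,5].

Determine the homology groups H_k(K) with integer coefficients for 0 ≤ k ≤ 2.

H_0 ≅ Z,  H_1 ≅ Z ⊕ Z_2,  H_2 = 0.

K has 10 vertices, 30 edges, 20 triangles.
rank ∂_0 = 0, rank ∂_1 = 9 ⇒ b_0 = 10 − 0 − 9 = 1; all invariant factors of ∂_1 are 1 so no torsion. So H_0 = Z.
rank ∂_1 = 9, rank ∂_2 = 20 ⇒ b_1 = 30 − 9 − 20 = 1; ∂_2 has invariant factor(s) [2] giving torsion. So H_1 = Z ⊕ Z_2.
rank ∂_2 = 20, rank ∂_3 = 0 ⇒ b_2 = 20 − 20 − 0 = 0. So H_2 = 0.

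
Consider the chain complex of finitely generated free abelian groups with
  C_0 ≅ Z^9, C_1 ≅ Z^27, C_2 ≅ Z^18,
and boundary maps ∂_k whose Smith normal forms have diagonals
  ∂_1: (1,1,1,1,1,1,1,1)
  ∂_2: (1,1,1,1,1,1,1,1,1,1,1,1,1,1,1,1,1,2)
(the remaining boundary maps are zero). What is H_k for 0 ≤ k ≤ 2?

H_0 = Z,  H_1 = Z ⊕ Z/2,  H_2 = 0.

H_0: b_0 = 9 − 0 − 8 = 1; torsion from ∂_1 factors > 1: none. So H_0 = Z.
H_1: b_1 = 27 − 8 − 18 = 1; torsion from ∂_2 factors > 1: [2]. So H_1 = Z ⊕ Z/2.
H_2: b_2 = 18 − 18 − 0 = 0; torsion from ∂_3 factors > 1: none. So H_2 = 0.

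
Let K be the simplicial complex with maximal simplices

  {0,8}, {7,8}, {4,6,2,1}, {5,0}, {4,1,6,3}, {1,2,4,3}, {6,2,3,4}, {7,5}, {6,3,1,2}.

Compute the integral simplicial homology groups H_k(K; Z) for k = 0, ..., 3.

Order the vertices as 0 < 1 < 2 < 3 < 4 < 5 < 6 < 7 < 8. Listing each simplex with vertices in this order, K has dimension 3 with simplices:

  0-simplices (9): [0], [1], [2], [3], [4], [5], [6], [7], [8]
  1-simplices (14): [0,5], [0,8], [1,2], [1,3], [1,4], [1,6], [2,3], [2,4], [2,6], [3,4], [3,6], [4,6], [5,7], [7,8]
  2-simplices (10): [1,2,3], [1,2,4], [1,2,6], [1,3,4], [1,3,6], [1,4,6], [2,3,4], [2,3,6], [2,4,6], [3,4,6]
  3-simplices (5): [1,2,3,4], [1,2,3,6], [1,2,4,6], [1,3,4,6], [2,3,4,6]

Hence C_0 ≅ Z^9, C_1 ≅ Z^14, C_2 ≅ Z^10, C_3 ≅ Z^5.

Boundary ∂_1: C_1 → C_0 maps an edge to its endpoints' difference, ∂[p,q] = q − p. For instance
  ∂[1,4] = [4] − [1].
The resulting 9×14 matrix has rank 7, and its Smith normal form has invariant factors (1,1,1,1,1,1,1).

∂_2: C_2 → C_1 sends each 2-simplex [p,q,r] to [q,r] − [p,r] + [p,q]. For instance
  ∂[1,4,6] = [4,6] − [1,6] + [1,4],
  ∂[1,2,3] = [2,3] − [1,3] + [1,2].
The 14×10 boundary matrix has rank 6 and Smith normal form diag(1,1,1,1,1,1).

Boundary ∂_3: C_3 → C_2 sends each 3-simplex σ to the alternating sum Σ_i (−1)^i (σ with its i-th vertex removed). For instance
  ∂[1,3,4,6] = [3,4,6] − [1,4,6] + [1,3,6] − [1,3,4],
  ∂[2,3,4,6] = [3,4,6] − [2,4,6] + [2,3,6] − [2,3,4].
The resulting 10×5 matrix has rank 4, and its Smith normal form has invariant factors (1,1,1,1).

Computing H_k = (kernel of ∂_k) / (image of ∂_{k+1}):

  H_0: rank C_0 − rank ∂_1 = 9 − 7 = 2, and the invariant factors of ∂_1 are all 1, so H_0 ≅ Z^2.
  H_1: rank ker ∂_1 − rank ∂_2 = (14 − 7) − 6 = 1, and the invariant factors of ∂_2 are all 1, so H_1 ≅ Z.
  H_2: rank ker ∂_2 − rank ∂_3 = (10 − 6) − 4 = 0, and the invariant factors of ∂_3 are all 1, so H_2 ≅ 0.
  H_3: rank ker ∂_3 − rank ∂_4 = (5 − 4) − 0 = 1, and there is no ∂_4, so H_3 ≅ Z.

H_0 = Z^2,  H_1 = Z,  H_2 = 0,  H_3 = Z.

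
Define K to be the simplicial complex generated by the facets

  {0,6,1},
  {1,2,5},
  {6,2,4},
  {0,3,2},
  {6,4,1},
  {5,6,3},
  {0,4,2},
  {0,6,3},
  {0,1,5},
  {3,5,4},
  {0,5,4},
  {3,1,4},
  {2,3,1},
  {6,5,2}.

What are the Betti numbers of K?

Order the vertices as 0 < 1 < 2 < 3 < 4 < 5 < 6. Listing each simplex with vertices in this order, K has dimension 2 with simplices:

  0-simplices (7): [0], [1], [2], [3], [4], [5], [6]
  1-simplices (21): [0,1], [0,2], [0,3], [0,4], [0,5], [0,6], [1,2], [1,3], [1,4], [1,5], [1,6], [2,3], [2,4], [2,5], [2,6], [3,4], [3,5], [3,6], [4,5], [4,6], [5,6]
  2-simplices (14): [0,1,5], [0,1,6], [0,2,3], [0,2,4], [0,3,6], [0,4,5], [1,2,3], [1,2,5], [1,3,4], [1,4,6], [2,4,6], [2,5,6], [3,4,5], [3,5,6]

Hence C_0 ≅ Z^7, C_1 ≅ Z^21, C_2 ≅ Z^14.

∂_1: C_1 → C_0 sends each edge [p,q] (with p < q) to q − p. For instance
  ∂[1,6] = [6] − [1].
This gives a 7×21 integer matrix of rank 6; reducing to Smith normal form yields diagonal entries (1,1,1,1,1,1).

The boundary map ∂_2: C_2 → C_1 acts by ∂[p,q,r] = [q,r] − [p,r] + [p,q]. For instance
  ∂[1,3,4] = [3,4] − [1,4] + [1,3],
  ∂[0,1,5] = [1,5] − [0,5] + [0,1].
As a 21×14 matrix over Z this has rank 13, with invariant factors (1,1,1,1,1,1,1,1,1,1,1,1,1).

Computing H_k = (kernel of ∂_k) / (image of ∂_{k+1}):

  H_0: rank C_0 − rank ∂_1 = 7 − 6 = 1, and the invariant factors of ∂_1 are all 1, so H_0 ≅ Z.
  H_1: rank ker ∂_1 − rank ∂_2 = (21 − 6) − 13 = 2, and the invariant factors of ∂_2 are all 1, so H_1 ≅ Z^2.
  H_2: rank ker ∂_2 − rank ∂_3 = (14 − 13) − 0 = 1, and there is no ∂_3, so H_2 ≅ Z.

Hence the Betti numbers are b_0 = 1, b_1 = 2, b_2 = 1.

b_0 = 1, b_1 = 2, b_2 = 1.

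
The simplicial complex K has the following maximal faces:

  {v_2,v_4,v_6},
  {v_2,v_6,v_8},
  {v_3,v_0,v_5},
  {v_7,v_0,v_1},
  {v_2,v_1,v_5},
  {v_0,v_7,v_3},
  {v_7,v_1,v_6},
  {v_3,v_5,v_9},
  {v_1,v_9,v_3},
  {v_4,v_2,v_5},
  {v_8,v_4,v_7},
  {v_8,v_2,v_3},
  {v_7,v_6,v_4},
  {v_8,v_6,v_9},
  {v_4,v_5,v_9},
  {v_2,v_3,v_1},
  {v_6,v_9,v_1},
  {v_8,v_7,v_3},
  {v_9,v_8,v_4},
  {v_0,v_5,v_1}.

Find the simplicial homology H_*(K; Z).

H_0 = Z,  H_1 = Z ⊕ Z/2,  H_2 = 0.

We work with the vertex ordering v_0 < v_1 < v_2 < v_3 < v_4 < v_5 < v_6 < v_7 < v_8 < v_9. The simplices of K, each written with vertices in increasing order, are:

  0-simplices (10): [v_0], [v_1], [v_2], [v_3], [v_4], [v_5], [v_6], [v_7], [v_8], [v_9]
  1-simplices (30): (30 of them)
  2-simplices (20): (20 of them)

so the chain groups are C_0 ≅ Z^10, C_1 ≅ Z^30, C_2 ≅ Z^20.

The boundary map ∂_1: C_1 → C_0 is given by ∂[p,q] = [q] − [p]. For instance
  ∂[v_4,v_8] = [v_8] − [v_4].
This gives a 10×30 integer matrix of rank 9; reducing to Smith normal form yields diagonal entries (1,1,1,1,1,1,1,1,1).

∂_2: C_2 → C_1 maps a triangle to the signed sum of its edges. For instance
  ∂[v_1,v_6,v_9] = [v_6,v_9] − [v_1,v_9] + [v_1,v_6],
  ∂[v_1,v_2,v_3] = [v_2,v_3] − [v_1,v_3] + [v_1,v_2].
As a 30×20 matrix over Z this has rank 20, with invariant factors (1,1,1,1,1,1,1,1,1,1,1,1,1,1,1,1,1,1,1,2).

From H_k ≅ ker(∂_k) / im(∂_{k+1}) we obtain:

  H_0: rank C_0 − rank ∂_1 = 10 − 9 = 1, and the invariant factors of ∂_1 are all 1, so H_0 ≅ Z.
  H_1: rank ker ∂_1 − rank ∂_2 = (30 − 9) − 20 = 1, and ∂_2 has invariant factor 2 > 1, so H_1 ≅ Z ⊕ Z/2.
  H_2: rank ker ∂_2 − rank ∂_3 = (20 − 20) − 0 = 0, and there is no ∂_3, so H_2 ≅ 0.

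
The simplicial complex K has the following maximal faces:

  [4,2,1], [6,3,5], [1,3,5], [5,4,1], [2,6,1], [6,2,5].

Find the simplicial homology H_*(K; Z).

We work with the vertex ordering 1 < 2 < 3 < 4 < 5 < 6. The simplices of K, each written with vertices in increasing order, are:

  0-simplices (6): [1], [2], [3], [4], [5], [6]
  1-simplices (12): [1,2], [1,3], [1,4], [1,5], [1,6], [2,4], [2,5], [2,6], [3,5], [3,6], [4,5], [5,6]
  2-simplices (6): [1,2,4], [1,2,6], [1,3,5], [1,4,5], [2,5,6], [3,5,6]

Hence C_0 ≅ Z^6, C_1 ≅ Z^12, C_2 ≅ Z^6.

Boundary ∂_1: C_1 → C_0 is given by ∂[p,q] = [q] − [p]. For instance
  ∂[2,5] = [5] − [2].
The 6×12 boundary matrix has rank 5 and Smith normal form diag(1,1,1,1,1).

Boundary ∂_2: C_2 → C_1 acts by ∂[p,q,r] = [q,r] − [p,r] + [p,q]. For instance
  ∂[1,2,4] = [2,4] − [1,4] + [1,2],
  ∂[1,2,6] = [2,6] − [1,6] + [1,2].
The 12×6 boundary matrix has rank 6 and Smith normal form diag(1,1,1,1,1,1).

Reading off H_k = ker ∂_k / im ∂_{k+1}:

  H_0: rank C_0 − rank ∂_1 = 6 − 5 = 1, and the invariant factors of ∂_1 are all 1, so H_0 = Z.
  H_1: rank ker ∂_1 − rank ∂_2 = (12 − 5) − 6 = 1, and the invariant factors of ∂_2 are all 1, so H_1 = Z.
  H_2: rank ker ∂_2 − rank ∂_3 = (6 − 6) − 0 = 0, and there is no ∂_3, so H_2 = 0.

H_0 ≅ Z,  H_1 ≅ Z,  H_2 = 0.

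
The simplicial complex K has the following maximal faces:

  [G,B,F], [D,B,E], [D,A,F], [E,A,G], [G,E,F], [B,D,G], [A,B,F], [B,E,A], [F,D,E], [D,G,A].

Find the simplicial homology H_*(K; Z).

We work with the vertex ordering A < B < D < E < F < G. The simplices of K, each written with vertices in increasing order, are:

  0-simplices (6): A, B, D, E, F, G
  1-simplices (15): AB, AD, AE, AF, AG, BD, BE, BF, BG, DE, DF, DG, EF, EG, FG
  2-simplices (10): ABE, ABF, ADF, ADG, AEG, BDE, BDG, BFG, DEF, EFG

so the chain groups are C_0 ≅ Z^6, C_1 ≅ Z^15, C_2 ≅ Z^10.

The boundary map ∂_1: C_1 → C_0 is given by ∂[p,q] = [q] − [p].
As a 6×15 matrix over Z this has rank 5, with invariant factors (1,1,1,1,1).

The boundary map ∂_2: C_2 → C_1 sends each 2-simplex [p,q,r] to [q,r] − [p,r] + [p,q]. For instance
  ∂AEG = EG − AG + AE,
  ∂ADF = DF − AF + AD.
This gives a 15×10 integer matrix of rank 10; reducing to Smith normal form yields diagonal entries (1,1,1,1,1,1,1,1,1,2).

Computing H_k = (kernel of ∂_k) / (image of ∂_{k+1}):

  H_0: rank C_0 − rank ∂_1 = 6 − 5 = 1, and the invariant factors of ∂_1 are all 1, so H_0 ≅ Z.
  H_1: rank ker ∂_1 − rank ∂_2 = (15 − 5) − 10 = 0, and ∂_2 has invariant factor 2 > 1, so H_1 ≅ Z/2Z.
  H_2: rank ker ∂_2 − rank ∂_3 = (10 − 10) − 0 = 0, and there is no ∂_3, so H_2 ≅ 0.

As a check, the Euler characteristic is 6 − 15 + 10 = 1, which agrees with 1 − 0 + 0 = 1.

H_0 = Z,  H_1 = Z/2Z,  H_2 = 0.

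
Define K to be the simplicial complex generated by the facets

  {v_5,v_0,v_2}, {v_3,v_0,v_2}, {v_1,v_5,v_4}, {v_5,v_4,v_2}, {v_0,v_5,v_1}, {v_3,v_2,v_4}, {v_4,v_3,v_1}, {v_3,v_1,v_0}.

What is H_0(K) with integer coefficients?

Fix the vertex order v_0 < v_1 < v_2 < v_3 < v_4 < v_5 and write every simplex with vertices in increasing order. Then dim K = 2 and the simplices of K are:

  0-simplices (6): [v_0], [v_1], [v_2], [v_3], [v_4], [v_5]
  1-simplices (12): [v_0,v_1], [v_0,v_2], [v_0,v_3], [v_0,v_5], [v_1,v_3], [v_1,v_4], [v_1,v_5], [v_2,v_3], [v_2,v_4], [v_2,v_5], [v_3,v_4], [v_4,v_5]
  2-simplices (8): [v_0,v_1,v_3], [v_0,v_1,v_5], [v_0,v_2,v_3], [v_0,v_2,v_5], [v_1,v_3,v_4], [v_1,v_4,v_5], [v_2,v_3,v_4], [v_2,v_4,v_5]

Hence C_0 ≅ Z^6, C_1 ≅ Z^12, C_2 ≅ Z^8.

∂_1: C_1 → C_0 sends each edge [p,q] (with p < q) to q − p. For instance
  ∂[v_2,v_4] = [v_4] − [v_2].
The 6×12 boundary matrix has rank 5 and Smith normal form diag(1,1,1,1,1).

∂_2: C_2 → C_1 maps a triangle to the signed sum of its edges. For instance
  ∂[v_1,v_3,v_4] = [v_3,v_4] − [v_1,v_4] + [v_1,v_3],
  ∂[v_0,v_2,v_5] = [v_2,v_5] − [v_0,v_5] + [v_0,v_2].
As a 12×8 matrix over Z this has rank 7, with invariant factors (1,1,1,1,1,1,1).

Reading off H_k = ker ∂_k / im ∂_{k+1}:

  H_0: rank C_0 − rank ∂_1 = 6 − 5 = 1, and the invariant factors of ∂_1 are all 1, so H_0 = Z.

H_0 ≅ Z.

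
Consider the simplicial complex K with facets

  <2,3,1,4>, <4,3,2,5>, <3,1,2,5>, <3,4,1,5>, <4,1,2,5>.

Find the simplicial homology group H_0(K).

Fix the vertex order 1 < 2 < 3 < 4 < 5 and write every simplex with vertices in increasing order. Then dim K = 3 and the simplices of K are:

  0-simplices (5): [1], [2], [3], [4], [5]
  1-simplices (10): [1,2], [1,3], [1,4], [1,5], [2,3], [2,4], [2,5], [3,4], [3,5], [4,5]
  2-simplices (10): [1,2,3], [1,2,4], [1,2,5], [1,3,4], [1,3,5], [1,4,5], [2,3,4], [2,3,5], [2,4,5], [3,4,5]
  3-simplices (5): [1,2,3,4], [1,2,3,5], [1,2,4,5], [1,3,4,5], [2,3,4,5]

so the chain groups are C_0 ≅ Z^5, C_1 ≅ Z^10, C_2 ≅ Z^10, C_3 ≅ Z^5.

∂_1: C_1 → C_0 sends each edge [p,q] (with p < q) to q − p. For instance
  ∂[3,4] = [4] − [3].
As a 5×10 matrix over Z this has rank 4, with invariant factors (1,1,1,1).

Boundary ∂_2: C_2 → C_1 sends each 2-simplex [p,q,r] to [q,r] − [p,r] + [p,q]. For instance
  ∂[1,2,5] = [2,5] − [1,5] + [1,2],
  ∂[2,3,4] = [3,4] − [2,4] + [2,3].
The resulting 10×10 matrix has rank 6, and its Smith normal form has invariant factors (1,1,1,1,1,1).

Boundary ∂_3: C_3 → C_2 sends each 3-simplex σ to the alternating sum Σ_i (−1)^i (σ with its i-th vertex removed). For instance
  ∂[1,2,3,4] = [2,3,4] − [1,3,4] + [1,2,4] − [1,2,3],
  ∂[1,3,4,5] = [3,4,5] − [1,4,5] + [1,3,5] − [1,3,4].
This gives a 10×5 integer matrix of rank 4; reducing to Smith normal form yields diagonal entries (1,1,1,1).

Computing H_k = (kernel of ∂_k) / (image of ∂_{k+1}):

  H_0: rank C_0 − rank ∂_1 = 5 − 4 = 1, and the invariant factors of ∂_1 are all 1, so H_0 ≅ Z.

(K is a triangulation of the 3-sphere S^3.)

H_0 = Z.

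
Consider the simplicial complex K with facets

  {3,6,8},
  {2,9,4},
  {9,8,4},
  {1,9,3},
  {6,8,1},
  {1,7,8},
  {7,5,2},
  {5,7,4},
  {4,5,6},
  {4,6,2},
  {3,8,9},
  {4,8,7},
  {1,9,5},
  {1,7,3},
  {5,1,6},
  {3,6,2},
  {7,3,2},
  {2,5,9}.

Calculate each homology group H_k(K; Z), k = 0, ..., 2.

Fix the vertex order 1 < 2 < 3 < 4 < 5 < 6 < 7 < 8 < 9 and write every simplex with vertices in increasing order. Then dim K = 2 and the simplices of K are:

  0-simplices (9): [1], [2], [3], [4], [5], [6], [7], [8], [9]
  1-simplices (27): (27 of them)
  2-simplices (18): [1,3,7], [1,3,9], [1,5,6], [1,5,9], [1,6,8], [1,7,8], [2,3,6], [2,3,7], [2,4,6], [2,4,9], [2,5,7], [2,5,9], [3,6,8], [3,8,9], [4,5,6], [4,5,7], [4,7,8], [4,8,9]

giving chain groups C_0 ≅ Z^9, C_1 ≅ Z^27, C_2 ≅ Z^18.

Boundary ∂_1: C_1 → C_0 sends each edge [p,q] (with p < q) to q − p. For instance
  ∂[2,3] = [3] − [2].
This gives a 9×27 integer matrix of rank 8; reducing to Smith normal form yields diagonal entries (1,1,1,1,1,1,1,1).

Boundary ∂_2: C_2 → C_1 acts by ∂[p,q,r] = [q,r] − [p,r] + [p,q]. For instance
  ∂[4,7,8] = [7,8] − [4,8] + [4,7],
  ∂[1,5,9] = [5,9] − [1,9] + [1,5].
The resulting 27×18 matrix has rank 18, and its Smith normal form has invariant factors (1,1,1,1,1,1,1,1,1,1,1,1,1,1,1,1,1,2).

Reading off H_k = ker ∂_k / im ∂_{k+1}:

  H_0: rank C_0 − rank ∂_1 = 9 − 8 = 1, and the invariant factors of ∂_1 are all 1, so H_0 ≅ Z.
  H_1: rank ker ∂_1 − rank ∂_2 = (27 − 8) − 18 = 1, and ∂_2 has invariant factor 2 > 1, so H_1 ≅ Z ⊕ Z/2.
  H_2: rank ker ∂_2 − rank ∂_3 = (18 − 18) − 0 = 0, and there is no ∂_3, so H_2 ≅ 0.

(K is a triangulation of the Klein bottle.)

H_0 ≅ Z,  H_1 ≅ Z ⊕ Z/2,  H_2 = 0.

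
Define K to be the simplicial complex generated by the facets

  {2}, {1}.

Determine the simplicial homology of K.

H_0 ≅ Z^2.

Order the vertices as 1 < 2. Listing each simplex with vertices in this order, K has dimension 0 with simplices:

  0-simplices (2): [1], [2]

giving chain groups C_0 ≅ Z^2.

From H_k ≅ ker(∂_k) / im(∂_{k+1}) we obtain:

  H_0: rank C_0 − rank ∂_1 = 2 − 0 = 2, and there is no ∂_1, so H_0 = Z^2.

(K is a triangulation of a set of 2 points.)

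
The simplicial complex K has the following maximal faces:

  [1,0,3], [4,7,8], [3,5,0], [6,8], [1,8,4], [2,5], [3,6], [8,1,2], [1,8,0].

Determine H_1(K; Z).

H_1 ≅ Z^2.

K has 9 vertices, 16 edges, 6 triangles.
rank ∂_1 = 8, rank ∂_2 = 6 ⇒ b_1 = 16 − 8 − 6 = 2; all invariant factors of ∂_2 are 1 so no torsion. So H_1 = Z^2.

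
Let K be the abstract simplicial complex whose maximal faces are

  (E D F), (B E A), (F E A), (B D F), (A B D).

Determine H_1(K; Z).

H_1 = Z.

Fix the vertex order A < B < D < E < F and write every simplex with vertices in increasing order. Then dim K = 2 and the simplices of K are:

  0-simplices (5): A, B, D, E, F
  1-simplices (10): AB, AD, AE, AF, BD, BE, BF, DE, DF, EF
  2-simplices (5): ABD, ABE, AEF, BDF, DEF

giving chain groups C_0 ≅ Z^5, C_1 ≅ Z^10, C_2 ≅ Z^5.

The boundary map ∂_1: C_1 → C_0 sends each edge [p,q] (with p < q) to q − p.
As a 5×10 matrix over Z this has rank 4, with invariant factors (1,1,1,1).

Boundary ∂_2: C_2 → C_1 maps a triangle to the signed sum of its edges. For instance
  ∂ABD = BD − AD + AB,
  ∂BDF = DF − BF + BD.
The resulting 10×5 matrix has rank 5, and its Smith normal form has invariant factors (1,1,1,1,1).

From H_k ≅ ker(∂_k) / im(∂_{k+1}) we obtain:

  H_1: rank ker ∂_1 − rank ∂_2 = (10 − 4) − 5 = 1, and the invariant factors of ∂_2 are all 1, so H_1 ≅ Z.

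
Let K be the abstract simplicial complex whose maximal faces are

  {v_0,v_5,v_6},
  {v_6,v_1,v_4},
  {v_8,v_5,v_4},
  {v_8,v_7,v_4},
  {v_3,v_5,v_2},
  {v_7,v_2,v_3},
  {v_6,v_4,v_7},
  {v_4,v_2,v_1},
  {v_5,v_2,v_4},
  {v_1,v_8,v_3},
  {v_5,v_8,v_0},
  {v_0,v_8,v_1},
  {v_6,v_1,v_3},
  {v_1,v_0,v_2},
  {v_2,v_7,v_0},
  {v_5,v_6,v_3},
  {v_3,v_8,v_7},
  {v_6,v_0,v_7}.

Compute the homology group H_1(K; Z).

Order the vertices as v_0 < v_1 < v_2 < v_3 < v_4 < v_5 < v_6 < v_7 < v_8. Listing each simplex with vertices in this order, K has dimension 2 with simplices:

  0-simplices (9): [v_0], [v_1], [v_2], [v_3], [v_4], [v_5], [v_6], [v_7], [v_8]
  1-simplices (27): (27 of them)
  2-simplices (18): (18 of them)

so the chain groups are C_0 ≅ Z^9, C_1 ≅ Z^27, C_2 ≅ Z^18.

∂_1: C_1 → C_0 sends each edge [p,q] (with p < q) to q − p. For instance
  ∂[v_7,v_8] = [v_8] − [v_7].
As a 9×27 matrix over Z this has rank 8, with invariant factors (1,1,1,1,1,1,1,1).

∂_2: C_2 → C_1 maps a triangle to the signed sum of its edges. For instance
  ∂[v_1,v_3,v_6] = [v_3,v_6] − [v_1,v_6] + [v_1,v_3],
  ∂[v_0,v_6,v_7] = [v_6,v_7] − [v_0,v_7] + [v_0,v_6].
As a 27×18 matrix over Z this has rank 17, with invariant factors (1,1,1,1,1,1,1,1,1,1,1,1,1,1,1,1,1).

From H_k ≅ ker(∂_k) / im(∂_{k+1}) we obtain:

  H_1: rank ker ∂_1 − rank ∂_2 = (27 − 8) − 17 = 2, and the invariant factors of ∂_2 are all 1, so H_1 = Z^2.

H_1 ≅ Z^2.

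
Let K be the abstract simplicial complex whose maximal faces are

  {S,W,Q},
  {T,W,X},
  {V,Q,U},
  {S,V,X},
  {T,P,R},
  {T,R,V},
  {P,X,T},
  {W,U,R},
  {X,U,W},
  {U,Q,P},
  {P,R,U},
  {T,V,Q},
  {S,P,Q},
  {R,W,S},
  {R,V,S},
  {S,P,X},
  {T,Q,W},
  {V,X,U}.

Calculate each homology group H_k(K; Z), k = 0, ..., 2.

We work with the vertex ordering P < Q < R < S < T < U < V < W < X. The simplices of K, each written with vertices in increasing order, are:

  0-simplices (9): P, Q, R, S, T, U, V, W, X
  1-simplices (27): PQ, PR, PS, PT, PU, PX, QS, QT, QU, QV, QW, RS, RT, RU, RV, RW, SV, SW, SX, TV, TW, TX, UV, UW, UX, VX, WX
  2-simplices (18): PQS, PQU, PRT, PRU, PSX, PTX, QSW, QTV, QTW, QUV, RSV, RSW, RTV, RUW, SVX, TWX, UVX, UWX

Hence C_0 ≅ Z^9, C_1 ≅ Z^27, C_2 ≅ Z^18.

Boundary ∂_1: C_1 → C_0 maps an edge to its endpoints' difference, ∂[p,q] = q − p.
The 9×27 boundary matrix has rank 8 and Smith normal form diag(1,1,1,1,1,1,1,1).

∂_2: C_2 → C_1 maps a triangle to the signed sum of its edges. For instance
  ∂QSW = SW − QW + QS,
  ∂QUV = UV − QV + QU.
The 27×18 boundary matrix has rank 17 and Smith normal form diag(1,1,1,1,1,1,1,1,1,1,1,1,1,1,1,1,1).

Now H_k = ker ∂_k / im ∂_{k+1}, so:

  H_0: rank C_0 − rank ∂_1 = 9 − 8 = 1, and the invariant factors of ∂_1 are all 1, so H_0 = Z.
  H_1: rank ker ∂_1 − rank ∂_2 = (27 − 8) − 17 = 2, and the invariant factors of ∂_2 are all 1, so H_1 = Z^2.
  H_2: rank ker ∂_2 − rank ∂_3 = (18 − 17) − 0 = 1, and there is no ∂_3, so H_2 = Z.

H_0 = Z,  H_1 = Z^2,  H_2 = Z.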